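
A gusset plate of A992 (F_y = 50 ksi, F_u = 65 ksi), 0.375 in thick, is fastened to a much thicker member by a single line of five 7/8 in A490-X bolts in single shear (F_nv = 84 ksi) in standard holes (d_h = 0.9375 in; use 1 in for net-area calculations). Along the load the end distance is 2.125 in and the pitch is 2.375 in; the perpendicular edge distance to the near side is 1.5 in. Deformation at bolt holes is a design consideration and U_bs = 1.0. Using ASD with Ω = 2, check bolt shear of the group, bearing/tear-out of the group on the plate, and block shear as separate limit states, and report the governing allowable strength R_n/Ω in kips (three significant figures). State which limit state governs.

64.3 kips (block shear governs)

Bolt shear: A_b = π·0.875²/4 = 0.6013 in²; R_n = 84 × 0.6013 × 5 × 1 = 252.6 kips → 252.6 / 2 = 126 kips.
Bearing: edge l_c = 1.656, r_n = 48.45 kips; interior l_c = 1.438, r_n = 42.05 kips; R_n = 48.45 + 4·42.05 = 216.6 kips → 108 kips.
Block shear: A_gv = 4.359, A_nv = 2.672, A_nt = 0.375 in²; R_n = min(0.6F_uA_nv, 0.6F_yA_gv) + U_bs·F_u·A_nt = 128.6 kips → 64.3 kips.
Block shear governs: 64.3 kips.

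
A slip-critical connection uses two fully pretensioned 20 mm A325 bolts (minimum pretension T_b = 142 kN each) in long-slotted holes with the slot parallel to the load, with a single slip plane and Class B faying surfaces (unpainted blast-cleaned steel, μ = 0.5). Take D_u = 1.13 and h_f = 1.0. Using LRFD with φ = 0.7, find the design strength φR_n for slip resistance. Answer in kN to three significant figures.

112 kN

R_n = μ · D_u · h_f · T_b · n_s · n_b = 0.5 × 1.13 × 1.0 × 142 × 1 × 2 = 160.5 kN.
Design strength φR_n = 0.7 × 160.5 = 112 kN.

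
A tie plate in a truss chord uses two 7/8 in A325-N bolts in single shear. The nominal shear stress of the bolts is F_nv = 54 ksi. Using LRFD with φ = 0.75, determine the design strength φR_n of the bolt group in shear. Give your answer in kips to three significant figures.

A_b = π × 0.875² / 4 = 0.6013 in².
R_n = F_nv · A_b · n · n_s = 54 × 0.6013 × 2 × 1 = 64.94 kips.
Design strength φR_n = 0.75 × 64.94 = 48.7 kips.

48.7 kips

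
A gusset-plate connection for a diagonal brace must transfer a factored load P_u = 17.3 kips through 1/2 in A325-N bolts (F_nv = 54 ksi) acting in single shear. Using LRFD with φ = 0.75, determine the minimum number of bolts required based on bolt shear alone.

A_b = π·0.5²/4 = 0.1963 in².
Per-bolt design strength φR_n = 0.75 × 54 × 0.1963 × 1 = 7.952 kips.
n ≥ 17.3 / 7.952 = 2.176 → use 3 bolts.

3 bolts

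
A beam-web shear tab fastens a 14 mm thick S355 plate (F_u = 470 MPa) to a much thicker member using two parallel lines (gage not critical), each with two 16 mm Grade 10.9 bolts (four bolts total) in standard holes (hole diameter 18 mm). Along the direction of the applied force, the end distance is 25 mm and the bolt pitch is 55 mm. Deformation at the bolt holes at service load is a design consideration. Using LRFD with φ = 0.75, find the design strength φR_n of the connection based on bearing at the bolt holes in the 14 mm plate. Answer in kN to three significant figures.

Per bolt r_n = 1.2 l_c t F_u ≤ 2.4 d t F_u; upper limit = 2.4 × 16 × 14 × 470 / 1000 = 252.7 kN.
Edge bolt: l_c = 25 − 18/2 = 16 mm → 1.2 × 16 × 14 × 470 / 1000 = 126.3 → r_n = 126.3 kN.
Interior bolts: l_c = 55 − 18 = 37 mm → 1.2 × 37 × 14 × 470 / 1000 = 292.2 → r_n = 252.7 kN.
R_n = 2 × 126.3 + 2 × 252.7 = 758 kN.
Design strength φR_n = 0.75 × 758 = 569 kN.

569 kN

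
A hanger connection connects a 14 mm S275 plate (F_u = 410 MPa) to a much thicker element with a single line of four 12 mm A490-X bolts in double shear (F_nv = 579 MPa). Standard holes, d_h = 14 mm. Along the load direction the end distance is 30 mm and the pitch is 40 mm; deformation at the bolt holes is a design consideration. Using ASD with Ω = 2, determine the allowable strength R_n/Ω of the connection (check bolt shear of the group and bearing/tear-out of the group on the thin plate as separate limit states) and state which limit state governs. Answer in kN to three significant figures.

262 kN (bolt shear governs)

Bolt shear: A_b = π·12²/4 = 113.1 mm²; R_n = 579 × 113.1 × 4 × 2 / 1000 = 523.9 kN → 523.9 / 2 = 262 kN.
Bearing (1.2 l_c t F_u ≤ 2.4 d t F_u): upper limit = 2.4·12·14·410 / 1000 = 165.3 kN.
  Edge l_c = 30 − 14/2 = 23 → r_n = 158.4 kN; interior l_c = 40 − 14 = 26 → r_n = 165.3 kN.
  R_n,bearing = 1·158.4 + 3·165.3 = 654.4 kN → 654.4 / 2 = 327 kN.
Bolt shear governs: 262 kN.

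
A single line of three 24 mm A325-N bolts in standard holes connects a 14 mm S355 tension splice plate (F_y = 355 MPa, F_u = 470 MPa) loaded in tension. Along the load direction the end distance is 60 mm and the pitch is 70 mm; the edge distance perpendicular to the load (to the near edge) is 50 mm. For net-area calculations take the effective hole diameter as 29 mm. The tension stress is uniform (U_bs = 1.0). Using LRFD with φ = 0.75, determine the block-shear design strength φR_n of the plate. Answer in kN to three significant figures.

553 kN

Shear plane L_v = 60 + 2·70 = 200 mm; A_gv = 200 × 14 = 2800 mm².
A_nv = (200 − 2.5·29) × 14 = 1785 mm².
A_nt = (50 − 0.5·29) × 14 = 497 mm².
0.6 F_u A_nv = 503.4 kN; 0.6 F_y A_gv = 596.4 kN → shear rupture governs the shear term.
R_n = 503.4 + 1.0 × 470 × 497 / 1000 = 737 kN.
Design strength φR_n = 0.75 × 737 = 553 kN.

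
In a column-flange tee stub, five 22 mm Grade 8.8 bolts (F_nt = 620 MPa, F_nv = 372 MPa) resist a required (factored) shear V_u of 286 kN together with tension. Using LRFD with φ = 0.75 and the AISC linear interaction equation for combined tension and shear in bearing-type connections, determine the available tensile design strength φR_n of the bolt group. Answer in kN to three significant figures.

A_b = π·22²/4 = 380.1 mm²; f_rv = 286 × 1000 / (5 × 380.1) = 150.5 MPa.
F'_nt = 1.3 F_nt − (F_nt / φF_nv) f_rv = 1.3·620 − (620/(0.75·372))·150.5 = 471.6 MPa, capped at F_nt → F'_nt = 471.6 MPa.
R_n = F'_nt · A_b · n = 471.6 × 380.1 × 5 / 1000 = 896.4 kN.
Design strength φR_n = 0.75 × 896.4 = 672 kN.

672 kN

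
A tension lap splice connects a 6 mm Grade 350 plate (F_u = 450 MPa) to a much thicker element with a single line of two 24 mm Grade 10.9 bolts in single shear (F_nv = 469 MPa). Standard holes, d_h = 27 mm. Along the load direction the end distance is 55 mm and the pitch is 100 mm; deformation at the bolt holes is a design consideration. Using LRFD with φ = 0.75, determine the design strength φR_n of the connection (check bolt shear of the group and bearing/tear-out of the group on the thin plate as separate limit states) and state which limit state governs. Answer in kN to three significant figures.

Bolt shear: A_b = π·24²/4 = 452.4 mm²; R_n = 469 × 452.4 × 2 × 1 / 1000 = 424.3 kN → 0.75 × 424.3 = 318 kN.
Bearing (1.2 l_c t F_u ≤ 2.4 d t F_u): upper limit = 2.4·24·6·450 / 1000 = 155.5 kN.
  Edge l_c = 55 − 27/2 = 41.5 → r_n = 134.5 kN; interior l_c = 100 − 27 = 73 → r_n = 155.5 kN.
  R_n,bearing = 1·134.5 + 1·155.5 = 290 kN → 0.75 × 290 = 217 kN.
Bearing governs: 217 kN.

217 kN (bearing governs)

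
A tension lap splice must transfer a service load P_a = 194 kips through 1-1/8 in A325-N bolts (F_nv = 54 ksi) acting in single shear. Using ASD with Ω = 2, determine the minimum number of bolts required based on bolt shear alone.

A_b = π·1.125²/4 = 0.994 in².
Per-bolt allowable strength R_n/Ω = 54 × 0.994 × 1 / 2 = 26.84 kips.
n ≥ 194 / 26.84 = 7.228 → use 8 bolts.

8 bolts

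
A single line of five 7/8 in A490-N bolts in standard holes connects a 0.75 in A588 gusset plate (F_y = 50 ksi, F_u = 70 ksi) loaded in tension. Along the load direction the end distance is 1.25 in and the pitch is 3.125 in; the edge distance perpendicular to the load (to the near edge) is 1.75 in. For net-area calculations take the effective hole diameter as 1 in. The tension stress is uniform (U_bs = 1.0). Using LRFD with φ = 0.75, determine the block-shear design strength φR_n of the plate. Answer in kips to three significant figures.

Shear plane L_v = 1.25 + 4·3.125 = 13.75 in; A_gv = 13.75 × 0.75 = 10.31 in².
A_nv = (13.75 − 4.5·1) × 0.75 = 6.938 in².
A_nt = (1.75 − 0.5·1) × 0.75 = 0.9375 in².
0.6 F_u A_nv = 291.4 kips; 0.6 F_y A_gv = 309.4 kips → shear rupture governs the shear term.
R_n = 291.4 + 1.0 × 70 × 0.9375 = 357 kips.
Design strength φR_n = 0.75 × 357 = 268 kips.

268 kips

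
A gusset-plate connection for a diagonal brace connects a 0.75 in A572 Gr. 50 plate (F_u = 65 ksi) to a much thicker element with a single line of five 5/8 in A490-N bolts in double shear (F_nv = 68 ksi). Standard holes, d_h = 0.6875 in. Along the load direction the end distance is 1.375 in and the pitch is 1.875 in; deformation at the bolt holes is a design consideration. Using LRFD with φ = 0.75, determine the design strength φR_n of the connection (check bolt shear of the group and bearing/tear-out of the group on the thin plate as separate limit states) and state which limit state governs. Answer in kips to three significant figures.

Bolt shear: A_b = π·0.625²/4 = 0.3068 in²; R_n = 68 × 0.3068 × 5 × 2 = 208.6 kips → 0.75 × 208.6 = 156 kips.
Bearing (1.2 l_c t F_u ≤ 2.4 d t F_u): upper limit = 2.4·0.625·0.75·65 = 73.12 kips.
  Edge l_c = 1.375 − 0.6875/2 = 1.031 → r_n = 60.33 kips; interior l_c = 1.875 − 0.6875 = 1.188 → r_n = 69.47 kips.
  R_n,bearing = 1·60.33 + 4·69.47 = 338.2 kips → 0.75 × 338.2 = 254 kips.
Bolt shear governs: 156 kips.

156 kips (bolt shear governs)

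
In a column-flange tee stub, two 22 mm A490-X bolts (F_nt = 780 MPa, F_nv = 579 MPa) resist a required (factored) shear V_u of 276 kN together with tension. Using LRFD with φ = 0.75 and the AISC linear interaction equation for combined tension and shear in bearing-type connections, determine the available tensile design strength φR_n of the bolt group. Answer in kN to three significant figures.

206 kN

A_b = π·22²/4 = 380.1 mm²; f_rv = 276 × 1000 / (2 × 380.1) = 363 MPa.
F'_nt = 1.3 F_nt − (F_nt / φF_nv) f_rv = 1.3·780 − (780/(0.75·579))·363 = 361.9 MPa, capped at F_nt → F'_nt = 361.9 MPa.
R_n = F'_nt · A_b · n = 361.9 × 380.1 × 2 / 1000 = 275.2 kN.
Design strength φR_n = 0.75 × 275.2 = 206 kN.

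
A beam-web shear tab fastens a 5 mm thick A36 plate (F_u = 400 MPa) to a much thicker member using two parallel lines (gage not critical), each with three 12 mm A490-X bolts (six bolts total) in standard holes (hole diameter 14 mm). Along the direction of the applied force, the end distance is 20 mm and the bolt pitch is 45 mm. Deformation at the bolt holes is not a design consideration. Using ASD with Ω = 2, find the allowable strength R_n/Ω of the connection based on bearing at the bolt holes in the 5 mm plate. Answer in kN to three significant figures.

183 kN

Per bolt r_n = 1.5 l_c t F_u ≤ 3.0 d t F_u; upper limit = 3.0 × 12 × 5 × 400 / 1000 = 72 kN.
Edge bolt: l_c = 20 − 14/2 = 13 mm → 1.5 × 13 × 5 × 400 / 1000 = 39 → r_n = 39 kN.
Interior bolts: l_c = 45 − 14 = 31 mm → 1.5 × 31 × 5 × 400 / 1000 = 93 → r_n = 72 kN.
R_n = 2 × 39 + 4 × 72 = 366 kN.
Allowable strength R_n/Ω = 366 / 2 = 183 kN.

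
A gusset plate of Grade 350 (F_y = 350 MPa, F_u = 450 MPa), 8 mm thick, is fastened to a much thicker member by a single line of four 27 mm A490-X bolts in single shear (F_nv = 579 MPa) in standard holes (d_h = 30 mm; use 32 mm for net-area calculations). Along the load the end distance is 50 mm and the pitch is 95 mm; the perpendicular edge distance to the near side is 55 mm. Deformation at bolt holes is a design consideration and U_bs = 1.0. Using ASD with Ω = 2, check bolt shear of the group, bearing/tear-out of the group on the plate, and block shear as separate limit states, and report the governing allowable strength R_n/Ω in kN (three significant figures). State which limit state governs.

311 kN (block shear governs)

Bolt shear: A_b = π·27²/4 = 572.6 mm²; R_n = 579 × 572.6 × 4 × 1 / 1000 = 1326 kN → 1326 / 2 = 663 kN.
Bearing: edge l_c = 35, r_n = 151.2 kN; interior l_c = 65, r_n = 233.3 kN; R_n = 151.2 + 3·233.3 = 851 kN → 426 kN.
Block shear: A_gv = 2680, A_nv = 1784, A_nt = 312 mm²; R_n = min(0.6F_uA_nv, 0.6F_yA_gv) + U_bs·F_u·A_nt = 622.1 kN → 311 kN.
Block shear governs: 311 kN.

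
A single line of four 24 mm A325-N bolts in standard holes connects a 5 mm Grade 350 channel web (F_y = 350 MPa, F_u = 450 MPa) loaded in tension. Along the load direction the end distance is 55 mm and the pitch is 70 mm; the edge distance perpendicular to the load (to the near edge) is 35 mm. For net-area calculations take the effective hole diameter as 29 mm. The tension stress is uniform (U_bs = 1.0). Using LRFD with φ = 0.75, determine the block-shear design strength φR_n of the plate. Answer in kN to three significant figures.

Shear plane L_v = 55 + 3·70 = 265 mm; A_gv = 265 × 5 = 1325 mm².
A_nv = (265 − 3.5·29) × 5 = 817.5 mm².
A_nt = (35 − 0.5·29) × 5 = 102.5 mm².
0.6 F_u A_nv = 220.7 kN; 0.6 F_y A_gv = 278.2 kN → shear rupture governs the shear term.
R_n = 220.7 + 1.0 × 450 × 102.5 / 1000 = 266.9 kN.
Design strength φR_n = 0.75 × 266.9 = 200 kN.

200 kN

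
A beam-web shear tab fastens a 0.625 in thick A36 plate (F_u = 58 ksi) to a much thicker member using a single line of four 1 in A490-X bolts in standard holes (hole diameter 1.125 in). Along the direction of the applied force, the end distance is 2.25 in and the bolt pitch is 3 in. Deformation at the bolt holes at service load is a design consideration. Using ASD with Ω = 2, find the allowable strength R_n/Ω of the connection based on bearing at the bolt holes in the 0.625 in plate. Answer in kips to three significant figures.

159 kips

Per bolt r_n = 1.2 l_c t F_u ≤ 2.4 d t F_u; upper limit = 2.4 × 1 × 0.625 × 58 = 87 kips.
Edge bolt: l_c = 2.25 − 1.125/2 = 1.688 in → 1.2 × 1.688 × 0.625 × 58 = 73.41 → r_n = 73.41 kips.
Interior bolts: l_c = 3 − 1.125 = 1.875 in → 1.2 × 1.875 × 0.625 × 58 = 81.56 → r_n = 81.56 kips.
R_n = 1 × 73.41 + 3 × 81.56 = 318.1 kips.
Allowable strength R_n/Ω = 318.1 / 2 = 159 kips.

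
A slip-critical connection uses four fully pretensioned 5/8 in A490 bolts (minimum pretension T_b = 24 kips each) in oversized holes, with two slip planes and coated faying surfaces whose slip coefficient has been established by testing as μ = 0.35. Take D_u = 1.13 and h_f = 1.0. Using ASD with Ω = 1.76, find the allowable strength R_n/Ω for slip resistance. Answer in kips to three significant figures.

43.1 kips

R_n = μ · D_u · h_f · T_b · n_s · n_b = 0.35 × 1.13 × 1.0 × 24 × 2 × 4 = 75.94 kips.
Allowable strength R_n/Ω = 75.94 / 1.76 = 43.1 kips.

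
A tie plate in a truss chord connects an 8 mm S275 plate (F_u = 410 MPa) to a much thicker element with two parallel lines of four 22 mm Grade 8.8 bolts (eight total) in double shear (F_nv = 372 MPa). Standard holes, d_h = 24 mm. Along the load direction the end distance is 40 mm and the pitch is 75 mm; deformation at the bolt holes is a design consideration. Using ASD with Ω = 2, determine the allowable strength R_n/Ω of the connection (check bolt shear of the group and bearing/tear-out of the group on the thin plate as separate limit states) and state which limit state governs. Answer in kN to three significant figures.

630 kN (bearing governs)

Bolt shear: A_b = π·22²/4 = 380.1 mm²; R_n = 372 × 380.1 × 8 × 2 / 1000 = 2263 kN → 2263 / 2 = 1130 kN.
Bearing (1.2 l_c t F_u ≤ 2.4 d t F_u): upper limit = 2.4·22·8·410 / 1000 = 173.2 kN.
  Edge l_c = 40 − 24/2 = 28 → r_n = 110.2 kN; interior l_c = 75 − 24 = 51 → r_n = 173.2 kN.
  R_n,bearing = 2·110.2 + 6·173.2 = 1260 kN → 1260 / 2 = 630 kN.
Bearing governs: 630 kN.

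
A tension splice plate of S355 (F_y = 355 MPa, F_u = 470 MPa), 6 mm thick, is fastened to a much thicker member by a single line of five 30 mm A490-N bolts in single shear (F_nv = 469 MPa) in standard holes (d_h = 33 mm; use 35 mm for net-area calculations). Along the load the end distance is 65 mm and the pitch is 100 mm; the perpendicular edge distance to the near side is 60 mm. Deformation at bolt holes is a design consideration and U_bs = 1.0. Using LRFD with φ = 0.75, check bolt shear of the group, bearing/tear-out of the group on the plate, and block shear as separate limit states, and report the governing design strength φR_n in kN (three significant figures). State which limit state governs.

480 kN (block shear governs)

Bolt shear: A_b = π·30²/4 = 706.9 mm²; R_n = 469 × 706.9 × 5 × 1 / 1000 = 1658 kN → 0.75 × 1658 = 1240 kN.
Bearing: edge l_c = 48.5, r_n = 164.1 kN; interior l_c = 67, r_n = 203 kN; R_n = 164.1 + 4·203 = 976.3 kN → 732 kN.
Block shear: A_gv = 2790, A_nv = 1845, A_nt = 255 mm²; R_n = min(0.6F_uA_nv, 0.6F_yA_gv) + U_bs·F_u·A_nt = 640.1 kN → 480 kN.
Block shear governs: 480 kN.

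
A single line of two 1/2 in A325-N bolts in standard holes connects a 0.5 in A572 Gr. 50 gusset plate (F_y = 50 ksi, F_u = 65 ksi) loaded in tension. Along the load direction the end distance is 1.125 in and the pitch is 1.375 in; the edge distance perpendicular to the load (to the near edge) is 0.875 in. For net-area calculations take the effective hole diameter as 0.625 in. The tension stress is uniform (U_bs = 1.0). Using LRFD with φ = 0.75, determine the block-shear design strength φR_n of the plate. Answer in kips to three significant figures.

Shear plane L_v = 1.125 + 1·1.375 = 2.5 in; A_gv = 2.5 × 0.5 = 1.25 in².
A_nv = (2.5 − 1.5·0.625) × 0.5 = 0.7812 in².
A_nt = (0.875 − 0.5·0.625) × 0.5 = 0.2812 in².
0.6 F_u A_nv = 30.47 kips; 0.6 F_y A_gv = 37.5 kips → shear rupture governs the shear term.
R_n = 30.47 + 1.0 × 65 × 0.2812 = 48.75 kips.
Design strength φR_n = 0.75 × 48.75 = 36.6 kips.

36.6 kips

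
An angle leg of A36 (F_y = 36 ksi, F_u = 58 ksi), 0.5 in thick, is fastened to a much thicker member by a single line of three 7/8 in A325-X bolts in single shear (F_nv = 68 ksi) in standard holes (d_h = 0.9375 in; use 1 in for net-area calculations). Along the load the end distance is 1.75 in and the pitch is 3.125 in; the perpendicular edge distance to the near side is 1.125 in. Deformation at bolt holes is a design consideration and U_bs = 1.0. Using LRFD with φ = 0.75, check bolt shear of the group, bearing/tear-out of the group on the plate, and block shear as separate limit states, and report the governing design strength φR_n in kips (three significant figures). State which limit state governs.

Bolt shear: A_b = π·0.875²/4 = 0.6013 in²; R_n = 68 × 0.6013 × 3 × 1 = 122.7 kips → 0.75 × 122.7 = 92 kips.
Bearing: edge l_c = 1.281, r_n = 44.59 kips; interior l_c = 2.188, r_n = 60.9 kips; R_n = 44.59 + 2·60.9 = 166.4 kips → 125 kips.
Block shear: A_gv = 4, A_nv = 2.75, A_nt = 0.3125 in²; R_n = min(0.6F_uA_nv, 0.6F_yA_gv) + U_bs·F_u·A_nt = 104.5 kips → 78.4 kips.
Block shear governs: 78.4 kips.

78.4 kips (block shear governs)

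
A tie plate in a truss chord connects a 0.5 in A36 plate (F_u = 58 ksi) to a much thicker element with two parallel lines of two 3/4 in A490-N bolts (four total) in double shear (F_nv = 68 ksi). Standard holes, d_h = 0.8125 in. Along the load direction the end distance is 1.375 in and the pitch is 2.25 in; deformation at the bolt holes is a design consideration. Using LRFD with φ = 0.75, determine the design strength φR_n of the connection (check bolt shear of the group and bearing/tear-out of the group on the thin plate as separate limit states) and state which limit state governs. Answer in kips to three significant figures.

Bolt shear: A_b = π·0.75²/4 = 0.4418 in²; R_n = 68 × 0.4418 × 4 × 2 = 240.3 kips → 0.75 × 240.3 = 180 kips.
Bearing (1.2 l_c t F_u ≤ 2.4 d t F_u): upper limit = 2.4·0.75·0.5·58 = 52.2 kips.
  Edge l_c = 1.375 − 0.8125/2 = 0.9688 → r_n = 33.71 kips; interior l_c = 2.25 − 0.8125 = 1.438 → r_n = 50.02 kips.
  R_n,bearing = 2·33.71 + 2·50.02 = 167.5 kips → 0.75 × 167.5 = 126 kips.
Bearing governs: 126 kips.

126 kips (bearing governs)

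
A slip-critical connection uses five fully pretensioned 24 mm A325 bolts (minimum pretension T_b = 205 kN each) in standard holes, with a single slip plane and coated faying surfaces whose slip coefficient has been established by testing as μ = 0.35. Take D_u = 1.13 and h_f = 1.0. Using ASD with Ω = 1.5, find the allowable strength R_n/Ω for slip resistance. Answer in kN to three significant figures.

R_n = μ · D_u · h_f · T_b · n_s · n_b = 0.35 × 1.13 × 1.0 × 205 × 1 × 5 = 405.4 kN.
Allowable strength R_n/Ω = 405.4 / 1.5 = 270 kN.

270 kN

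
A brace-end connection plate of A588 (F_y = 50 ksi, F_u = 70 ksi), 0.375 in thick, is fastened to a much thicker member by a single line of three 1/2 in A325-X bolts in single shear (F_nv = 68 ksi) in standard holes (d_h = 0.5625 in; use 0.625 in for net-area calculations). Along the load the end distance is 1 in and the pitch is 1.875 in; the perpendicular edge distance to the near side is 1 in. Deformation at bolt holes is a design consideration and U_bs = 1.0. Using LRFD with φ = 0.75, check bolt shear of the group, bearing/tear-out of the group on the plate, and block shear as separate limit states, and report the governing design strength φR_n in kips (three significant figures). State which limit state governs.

30 kips (bolt shear governs)

Bolt shear: A_b = π·0.5²/4 = 0.1963 in²; R_n = 68 × 0.1963 × 3 × 1 = 40.06 kips → 0.75 × 40.06 = 30 kips.
Bearing: edge l_c = 0.7188, r_n = 22.64 kips; interior l_c = 1.312, r_n = 31.5 kips; R_n = 22.64 + 2·31.5 = 85.64 kips → 64.2 kips.
Block shear: A_gv = 1.781, A_nv = 1.195, A_nt = 0.2578 in²; R_n = min(0.6F_uA_nv, 0.6F_yA_gv) + U_bs·F_u·A_nt = 68.25 kips → 51.2 kips.
Bolt shear governs: 30 kips.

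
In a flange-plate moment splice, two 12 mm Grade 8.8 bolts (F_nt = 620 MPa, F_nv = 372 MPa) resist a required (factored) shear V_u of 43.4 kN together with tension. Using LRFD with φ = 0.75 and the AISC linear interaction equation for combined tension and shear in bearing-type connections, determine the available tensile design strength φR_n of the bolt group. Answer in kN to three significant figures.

A_b = π·12²/4 = 113.1 mm²; f_rv = 43.4 × 1000 / (2 × 113.1) = 191.9 MPa.
F'_nt = 1.3 F_nt − (F_nt / φF_nv) f_rv = 1.3·620 − (620/(0.75·372))·191.9 = 379.6 MPa, capped at F_nt → F'_nt = 379.6 MPa.
R_n = F'_nt · A_b · n = 379.6 × 113.1 × 2 / 1000 = 85.87 kN.
Design strength φR_n = 0.75 × 85.87 = 64.4 kN.

64.4 kN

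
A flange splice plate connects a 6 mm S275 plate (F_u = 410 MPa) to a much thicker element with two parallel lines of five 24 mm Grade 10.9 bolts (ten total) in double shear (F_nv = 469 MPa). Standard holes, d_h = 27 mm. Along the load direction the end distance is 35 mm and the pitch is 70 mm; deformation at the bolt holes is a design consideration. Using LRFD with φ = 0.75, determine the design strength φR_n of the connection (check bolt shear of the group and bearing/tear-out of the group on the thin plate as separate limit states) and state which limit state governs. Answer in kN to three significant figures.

857 kN (bearing governs)

Bolt shear: A_b = π·24²/4 = 452.4 mm²; R_n = 469 × 452.4 × 10 × 2 / 1000 = 4243 kN → 0.75 × 4243 = 3180 kN.
Bearing (1.2 l_c t F_u ≤ 2.4 d t F_u): upper limit = 2.4·24·6·410 / 1000 = 141.7 kN.
  Edge l_c = 35 − 27/2 = 21.5 → r_n = 63.47 kN; interior l_c = 70 − 27 = 43 → r_n = 126.9 kN.
  R_n,bearing = 2·63.47 + 8·126.9 = 1142 kN → 0.75 × 1142 = 857 kN.
Bearing governs: 857 kN.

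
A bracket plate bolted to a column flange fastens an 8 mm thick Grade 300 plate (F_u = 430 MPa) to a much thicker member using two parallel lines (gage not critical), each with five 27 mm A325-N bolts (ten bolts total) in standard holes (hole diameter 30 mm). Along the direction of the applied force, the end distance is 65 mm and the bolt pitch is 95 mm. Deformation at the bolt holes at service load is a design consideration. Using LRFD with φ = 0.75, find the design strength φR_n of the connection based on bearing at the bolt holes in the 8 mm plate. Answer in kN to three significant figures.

Per bolt r_n = 1.2 l_c t F_u ≤ 2.4 d t F_u; upper limit = 2.4 × 27 × 8 × 430 / 1000 = 222.9 kN.
Edge bolt: l_c = 65 − 30/2 = 50 mm → 1.2 × 50 × 8 × 430 / 1000 = 206.4 → r_n = 206.4 kN.
Interior bolts: l_c = 95 − 30 = 65 mm → 1.2 × 65 × 8 × 430 / 1000 = 268.3 → r_n = 222.9 kN.
R_n = 2 × 206.4 + 8 × 222.9 = 2196 kN.
Design strength φR_n = 0.75 × 2196 = 1650 kN.

1650 kN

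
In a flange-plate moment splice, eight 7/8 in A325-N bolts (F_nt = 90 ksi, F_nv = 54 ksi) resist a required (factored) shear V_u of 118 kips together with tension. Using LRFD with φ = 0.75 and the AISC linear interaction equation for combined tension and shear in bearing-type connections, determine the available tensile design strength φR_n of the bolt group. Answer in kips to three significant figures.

A_b = π·0.875²/4 = 0.6013 in²; f_rv = 118 / (8 × 0.6013) = 24.53 ksi.
F'_nt = 1.3 F_nt − (F_nt / φF_nv) f_rv = 1.3·90 − (90/(0.75·54))·24.53 = 62.49 ksi, capped at F_nt → F'_nt = 62.49 ksi.
R_n = F'_nt · A_b · n = 62.49 × 0.6013 × 8 = 300.6 kips.
Design strength φR_n = 0.75 × 300.6 = 225 kips.

225 kips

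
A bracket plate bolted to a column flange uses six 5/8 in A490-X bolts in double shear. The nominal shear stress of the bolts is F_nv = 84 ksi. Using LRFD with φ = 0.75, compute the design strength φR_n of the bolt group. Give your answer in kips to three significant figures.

232 kips

A_b = π × 0.625² / 4 = 0.3068 in².
R_n = F_nv · A_b · n · n_s = 84 × 0.3068 × 6 × 2 = 309.3 kips.
Design strength φR_n = 0.75 × 309.3 = 232 kips.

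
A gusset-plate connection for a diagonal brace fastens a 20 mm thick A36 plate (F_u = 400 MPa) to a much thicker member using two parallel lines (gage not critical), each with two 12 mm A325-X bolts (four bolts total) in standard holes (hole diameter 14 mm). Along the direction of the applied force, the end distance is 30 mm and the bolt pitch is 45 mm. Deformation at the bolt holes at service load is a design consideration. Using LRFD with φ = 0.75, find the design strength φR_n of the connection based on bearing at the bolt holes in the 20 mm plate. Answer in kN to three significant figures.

Per bolt r_n = 1.2 l_c t F_u ≤ 2.4 d t F_u; upper limit = 2.4 × 12 × 20 × 400 / 1000 = 230.4 kN.
Edge bolt: l_c = 30 − 14/2 = 23 mm → 1.2 × 23 × 20 × 400 / 1000 = 220.8 → r_n = 220.8 kN.
Interior bolts: l_c = 45 − 14 = 31 mm → 1.2 × 31 × 20 × 400 / 1000 = 297.6 → r_n = 230.4 kN.
R_n = 2 × 220.8 + 2 × 230.4 = 902.4 kN.
Design strength φR_n = 0.75 × 902.4 = 677 kN.

677 kN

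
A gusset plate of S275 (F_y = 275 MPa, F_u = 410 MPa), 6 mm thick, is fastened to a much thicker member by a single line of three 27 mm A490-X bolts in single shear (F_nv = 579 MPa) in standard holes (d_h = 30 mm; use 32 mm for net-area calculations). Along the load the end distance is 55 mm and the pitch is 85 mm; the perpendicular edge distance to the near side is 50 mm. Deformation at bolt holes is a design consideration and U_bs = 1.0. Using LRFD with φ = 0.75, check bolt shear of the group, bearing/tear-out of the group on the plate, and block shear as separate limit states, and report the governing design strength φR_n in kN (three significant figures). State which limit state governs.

223 kN (block shear governs)

Bolt shear: A_b = π·27²/4 = 572.6 mm²; R_n = 579 × 572.6 × 3 × 1 / 1000 = 994.5 kN → 0.75 × 994.5 = 746 kN.
Bearing: edge l_c = 40, r_n = 118.1 kN; interior l_c = 55, r_n = 159.4 kN; R_n = 118.1 + 2·159.4 = 436.9 kN → 328 kN.
Block shear: A_gv = 1350, A_nv = 870, A_nt = 204 mm²; R_n = min(0.6F_uA_nv, 0.6F_yA_gv) + U_bs·F_u·A_nt = 297.7 kN → 223 kN.
Block shear governs: 223 kN.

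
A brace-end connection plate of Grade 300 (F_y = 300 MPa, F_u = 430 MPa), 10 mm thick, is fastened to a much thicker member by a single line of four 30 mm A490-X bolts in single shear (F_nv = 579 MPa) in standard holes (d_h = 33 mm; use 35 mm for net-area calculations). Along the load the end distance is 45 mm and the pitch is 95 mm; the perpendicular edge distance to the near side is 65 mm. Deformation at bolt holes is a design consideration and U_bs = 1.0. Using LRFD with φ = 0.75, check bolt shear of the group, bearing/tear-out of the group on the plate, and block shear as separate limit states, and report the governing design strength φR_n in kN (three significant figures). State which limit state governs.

Bolt shear: A_b = π·30²/4 = 706.9 mm²; R_n = 579 × 706.9 × 4 × 1 / 1000 = 1637 kN → 0.75 × 1637 = 1230 kN.
Bearing: edge l_c = 28.5, r_n = 147.1 kN; interior l_c = 62, r_n = 309.6 kN; R_n = 147.1 + 3·309.6 = 1076 kN → 807 kN.
Block shear: A_gv = 3300, A_nv = 2075, A_nt = 475 mm²; R_n = min(0.6F_uA_nv, 0.6F_yA_gv) + U_bs·F_u·A_nt = 739.6 kN → 555 kN.
Block shear governs: 555 kN.

555 kN (block shear governs)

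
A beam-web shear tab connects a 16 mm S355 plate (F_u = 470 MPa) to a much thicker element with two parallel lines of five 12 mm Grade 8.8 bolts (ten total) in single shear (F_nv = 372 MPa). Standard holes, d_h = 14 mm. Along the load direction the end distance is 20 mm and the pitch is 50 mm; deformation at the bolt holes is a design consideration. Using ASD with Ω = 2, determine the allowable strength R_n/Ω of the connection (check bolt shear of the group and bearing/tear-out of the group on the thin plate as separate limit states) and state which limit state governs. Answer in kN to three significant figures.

Bolt shear: A_b = π·12²/4 = 113.1 mm²; R_n = 372 × 113.1 × 10 × 1 / 1000 = 420.7 kN → 420.7 / 2 = 210 kN.
Bearing (1.2 l_c t F_u ≤ 2.4 d t F_u): upper limit = 2.4·12·16·470 / 1000 = 216.6 kN.
  Edge l_c = 20 − 14/2 = 13 → r_n = 117.3 kN; interior l_c = 50 − 14 = 36 → r_n = 216.6 kN.
  R_n,bearing = 2·117.3 + 8·216.6 = 1967 kN → 1967 / 2 = 984 kN.
Bolt shear governs: 210 kN.

210 kN (bolt shear governs)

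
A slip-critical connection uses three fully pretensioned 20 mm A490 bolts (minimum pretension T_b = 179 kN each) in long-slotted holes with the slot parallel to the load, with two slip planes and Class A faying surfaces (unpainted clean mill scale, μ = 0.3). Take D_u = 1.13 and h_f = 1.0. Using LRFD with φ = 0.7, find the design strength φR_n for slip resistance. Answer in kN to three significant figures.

R_n = μ · D_u · h_f · T_b · n_s · n_b = 0.3 × 1.13 × 1.0 × 179 × 2 × 3 = 364.1 kN.
Design strength φR_n = 0.7 × 364.1 = 255 kN.

255 kN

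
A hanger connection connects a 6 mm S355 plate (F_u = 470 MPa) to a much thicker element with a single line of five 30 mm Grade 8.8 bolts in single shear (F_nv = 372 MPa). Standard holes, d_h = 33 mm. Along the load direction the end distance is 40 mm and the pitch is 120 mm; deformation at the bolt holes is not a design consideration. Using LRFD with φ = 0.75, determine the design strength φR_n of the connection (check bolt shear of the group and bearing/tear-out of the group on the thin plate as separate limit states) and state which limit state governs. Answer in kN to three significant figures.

836 kN (bearing governs)

Bolt shear: A_b = π·30²/4 = 706.9 mm²; R_n = 372 × 706.9 × 5 × 1 / 1000 = 1315 kN → 0.75 × 1315 = 986 kN.
Bearing (1.5 l_c t F_u ≤ 3.0 d t F_u): upper limit = 3.0·30·6·470 / 1000 = 253.8 kN.
  Edge l_c = 40 − 33/2 = 23.5 → r_n = 99.41 kN; interior l_c = 120 − 33 = 87 → r_n = 253.8 kN.
  R_n,bearing = 1·99.41 + 4·253.8 = 1115 kN → 0.75 × 1115 = 836 kN.
Bearing governs: 836 kN.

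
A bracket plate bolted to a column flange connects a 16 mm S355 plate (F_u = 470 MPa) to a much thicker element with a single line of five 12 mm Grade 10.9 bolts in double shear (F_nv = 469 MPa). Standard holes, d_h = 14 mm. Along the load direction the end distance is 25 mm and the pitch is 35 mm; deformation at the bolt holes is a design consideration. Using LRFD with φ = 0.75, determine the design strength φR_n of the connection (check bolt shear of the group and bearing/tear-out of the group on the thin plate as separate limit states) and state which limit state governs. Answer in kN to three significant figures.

Bolt shear: A_b = π·12²/4 = 113.1 mm²; R_n = 469 × 113.1 × 5 × 2 / 1000 = 530.4 kN → 0.75 × 530.4 = 398 kN.
Bearing (1.2 l_c t F_u ≤ 2.4 d t F_u): upper limit = 2.4·12·16·470 / 1000 = 216.6 kN.
  Edge l_c = 25 − 14/2 = 18 → r_n = 162.4 kN; interior l_c = 35 − 14 = 21 → r_n = 189.5 kN.
  R_n,bearing = 1·162.4 + 4·189.5 = 920.4 kN → 0.75 × 920.4 = 690 kN.
Bolt shear governs: 398 kN.

398 kN (bolt shear governs)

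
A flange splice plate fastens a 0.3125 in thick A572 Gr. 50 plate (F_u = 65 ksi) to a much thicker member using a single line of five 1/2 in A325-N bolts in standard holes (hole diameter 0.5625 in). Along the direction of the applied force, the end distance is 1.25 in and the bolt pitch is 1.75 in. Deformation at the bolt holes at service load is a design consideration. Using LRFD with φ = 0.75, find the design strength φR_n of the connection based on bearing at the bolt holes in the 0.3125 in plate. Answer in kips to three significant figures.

90.8 kips

Per bolt r_n = 1.2 l_c t F_u ≤ 2.4 d t F_u; upper limit = 2.4 × 0.5 × 0.3125 × 65 = 24.38 kips.
Edge bolt: l_c = 1.25 − 0.5625/2 = 0.9688 in → 1.2 × 0.9688 × 0.3125 × 65 = 23.61 → r_n = 23.61 kips.
Interior bolts: l_c = 1.75 − 0.5625 = 1.188 in → 1.2 × 1.188 × 0.3125 × 65 = 28.95 → r_n = 24.38 kips.
R_n = 1 × 23.61 + 4 × 24.38 = 121.1 kips.
Design strength φR_n = 0.75 × 121.1 = 90.8 kips.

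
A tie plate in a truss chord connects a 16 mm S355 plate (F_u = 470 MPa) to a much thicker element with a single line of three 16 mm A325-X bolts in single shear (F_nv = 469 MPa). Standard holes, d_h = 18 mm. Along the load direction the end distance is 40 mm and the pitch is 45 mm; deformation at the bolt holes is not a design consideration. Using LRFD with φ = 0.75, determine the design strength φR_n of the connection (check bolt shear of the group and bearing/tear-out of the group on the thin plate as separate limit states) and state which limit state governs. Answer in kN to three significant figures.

212 kN (bolt shear governs)

Bolt shear: A_b = π·16²/4 = 201.1 mm²; R_n = 469 × 201.1 × 3 × 1 / 1000 = 282.9 kN → 0.75 × 282.9 = 212 kN.
Bearing (1.5 l_c t F_u ≤ 3.0 d t F_u): upper limit = 3.0·16·16·470 / 1000 = 361 kN.
  Edge l_c = 40 − 18/2 = 31 → r_n = 349.7 kN; interior l_c = 45 − 18 = 27 → r_n = 304.6 kN.
  R_n,bearing = 1·349.7 + 2·304.6 = 958.8 kN → 0.75 × 958.8 = 719 kN.
Bolt shear governs: 212 kN.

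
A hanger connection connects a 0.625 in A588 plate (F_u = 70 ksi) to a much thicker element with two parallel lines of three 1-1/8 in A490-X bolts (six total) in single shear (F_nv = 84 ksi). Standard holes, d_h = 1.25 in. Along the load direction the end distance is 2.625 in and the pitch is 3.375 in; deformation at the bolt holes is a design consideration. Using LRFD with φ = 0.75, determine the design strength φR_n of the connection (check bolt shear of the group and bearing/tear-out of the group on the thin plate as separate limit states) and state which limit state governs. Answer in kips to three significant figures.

Bolt shear: A_b = π·1.125²/4 = 0.994 in²; R_n = 84 × 0.994 × 6 × 1 = 501 kips → 0.75 × 501 = 376 kips.
Bearing (1.2 l_c t F_u ≤ 2.4 d t F_u): upper limit = 2.4·1.125·0.625·70 = 118.1 kips.
  Edge l_c = 2.625 − 1.25/2 = 2 → r_n = 105 kips; interior l_c = 3.375 − 1.25 = 2.125 → r_n = 111.6 kips.
  R_n,bearing = 2·105 + 4·111.6 = 656.2 kips → 0.75 × 656.2 = 492 kips.
Bolt shear governs: 376 kips.

376 kips (bolt shear governs)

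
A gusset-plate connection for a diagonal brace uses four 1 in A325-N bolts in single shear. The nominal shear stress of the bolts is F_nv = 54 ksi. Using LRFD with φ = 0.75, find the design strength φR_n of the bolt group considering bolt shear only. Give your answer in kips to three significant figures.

127 kips

A_b = π × 1² / 4 = 0.7854 in².
R_n = F_nv · A_b · n · n_s = 54 × 0.7854 × 4 × 1 = 169.6 kips.
Design strength φR_n = 0.75 × 169.6 = 127 kips.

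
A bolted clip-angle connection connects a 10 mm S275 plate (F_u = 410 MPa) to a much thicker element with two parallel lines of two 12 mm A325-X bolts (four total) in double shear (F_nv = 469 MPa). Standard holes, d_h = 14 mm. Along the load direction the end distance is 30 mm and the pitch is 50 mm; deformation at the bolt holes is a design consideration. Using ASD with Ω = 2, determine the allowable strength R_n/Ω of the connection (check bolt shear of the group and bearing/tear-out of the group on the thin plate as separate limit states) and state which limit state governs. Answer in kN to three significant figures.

212 kN (bolt shear governs)

Bolt shear: A_b = π·12²/4 = 113.1 mm²; R_n = 469 × 113.1 × 4 × 2 / 1000 = 424.3 kN → 424.3 / 2 = 212 kN.
Bearing (1.2 l_c t F_u ≤ 2.4 d t F_u): upper limit = 2.4·12·10·410 / 1000 = 118.1 kN.
  Edge l_c = 30 − 14/2 = 23 → r_n = 113.2 kN; interior l_c = 50 − 14 = 36 → r_n = 118.1 kN.
  R_n,bearing = 2·113.2 + 2·118.1 = 462.5 kN → 462.5 / 2 = 231 kN.
Bolt shear governs: 212 kN.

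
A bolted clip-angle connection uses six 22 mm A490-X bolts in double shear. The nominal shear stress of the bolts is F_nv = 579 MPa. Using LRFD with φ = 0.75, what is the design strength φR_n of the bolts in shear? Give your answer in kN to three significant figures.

A_b = π × 22² / 4 = 380.1 mm².
R_n = F_nv · A_b · n · n_s = 579 × 380.1 × 6 × 2 / 1000 = 2641 kN.
Design strength φR_n = 0.75 × 2641 = 1980 kN.

1980 kN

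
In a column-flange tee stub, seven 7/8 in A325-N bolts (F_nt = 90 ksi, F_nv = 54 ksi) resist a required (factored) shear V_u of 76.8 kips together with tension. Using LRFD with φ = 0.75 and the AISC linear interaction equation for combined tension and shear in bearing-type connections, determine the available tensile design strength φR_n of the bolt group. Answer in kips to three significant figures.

A_b = π·0.875²/4 = 0.6013 in²; f_rv = 76.8 / (7 × 0.6013) = 18.25 ksi.
F'_nt = 1.3 F_nt − (F_nt / φF_nv) f_rv = 1.3·90 − (90/(0.75·54))·18.25 = 76.45 ksi, capped at F_nt → F'_nt = 76.45 ksi.
R_n = F'_nt · A_b · n = 76.45 × 0.6013 × 7 = 321.8 kips.
Design strength φR_n = 0.75 × 321.8 = 241 kips.

241 kips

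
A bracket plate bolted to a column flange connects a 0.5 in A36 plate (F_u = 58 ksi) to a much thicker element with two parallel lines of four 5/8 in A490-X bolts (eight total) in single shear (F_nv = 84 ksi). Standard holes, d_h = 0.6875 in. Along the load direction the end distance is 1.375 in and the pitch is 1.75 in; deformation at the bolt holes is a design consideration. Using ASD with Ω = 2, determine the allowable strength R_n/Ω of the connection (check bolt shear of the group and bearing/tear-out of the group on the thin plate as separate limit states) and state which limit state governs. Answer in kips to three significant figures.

103 kips (bolt shear governs)

Bolt shear: A_b = π·0.625²/4 = 0.3068 in²; R_n = 84 × 0.3068 × 8 × 1 = 206.2 kips → 206.2 / 2 = 103 kips.
Bearing (1.2 l_c t F_u ≤ 2.4 d t F_u): upper limit = 2.4·0.625·0.5·58 = 43.5 kips.
  Edge l_c = 1.375 − 0.6875/2 = 1.031 → r_n = 35.89 kips; interior l_c = 1.75 − 0.6875 = 1.062 → r_n = 36.97 kips.
  R_n,bearing = 2·35.89 + 6·36.97 = 293.6 kips → 293.6 / 2 = 147 kips.
Bolt shear governs: 103 kips.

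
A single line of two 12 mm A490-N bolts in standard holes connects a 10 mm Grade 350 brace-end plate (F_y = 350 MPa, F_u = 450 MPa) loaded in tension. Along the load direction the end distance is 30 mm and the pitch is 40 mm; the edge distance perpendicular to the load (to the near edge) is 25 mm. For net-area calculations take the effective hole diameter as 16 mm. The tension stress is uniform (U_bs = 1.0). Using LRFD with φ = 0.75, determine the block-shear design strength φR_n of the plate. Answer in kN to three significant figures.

151 kN

Shear plane L_v = 30 + 1·40 = 70 mm; A_gv = 70 × 10 = 700 mm².
A_nv = (70 − 1.5·16) × 10 = 460 mm².
A_nt = (25 − 0.5·16) × 10 = 170 mm².
0.6 F_u A_nv = 124.2 kN; 0.6 F_y A_gv = 147 kN → shear rupture governs the shear term.
R_n = 124.2 + 1.0 × 450 × 170 / 1000 = 200.7 kN.
Design strength φR_n = 0.75 × 200.7 = 151 kN.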